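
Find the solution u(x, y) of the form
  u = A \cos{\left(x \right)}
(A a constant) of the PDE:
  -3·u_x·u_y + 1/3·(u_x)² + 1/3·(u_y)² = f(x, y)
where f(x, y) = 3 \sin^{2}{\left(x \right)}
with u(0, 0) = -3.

Substitute the ansatz u = A \cos{\left(x \right)} into the left-hand side.
Derivatives of the ansatz:
  u_x = - A \sin{\left(x \right)}
  u_y = 0
Term by term:
  -3·u_x·u_y = 0
  1/3·(u_x)² = \frac{A^{2} \sin^{2}{\left(x \right)}}{3}
  1/3·(u_y)² = 0
So the left-hand side equals
  \frac{A^{2} \sin^{2}{\left(x \right)}}{3}
This must equal f(x, y) = 3 \sin^{2}{\left(x \right)} identically.
Matching coefficients of the independent functions:
  [\sin^{2}{\left(x \right)}]:  \frac{A^{2}}{3} = 3
These equations allow (A) = (-3) or (3).
Impose the point condition(s):
  u(0, 0) = -3  ⟹  A = -3
Only A = -3 satisfies everything.
Hence u(x, y) = - 3 \cos{\left(x \right)}.

Answer: u(x, y) = - 3 \cos{\left(x \right)}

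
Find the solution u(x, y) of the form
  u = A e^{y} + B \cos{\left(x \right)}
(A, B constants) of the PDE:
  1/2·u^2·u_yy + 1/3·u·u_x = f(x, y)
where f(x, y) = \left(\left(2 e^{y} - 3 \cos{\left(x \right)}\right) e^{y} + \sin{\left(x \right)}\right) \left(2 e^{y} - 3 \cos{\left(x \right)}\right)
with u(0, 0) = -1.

Substitute the ansatz u = A e^{y} + B \cos{\left(x \right)} into the left-hand side.
Derivatives of the ansatz:
  u_yy = A e^{y}
  u_x = - B \sin{\left(x \right)}
Term by term:
  1/2·u^2·u_yy = \frac{A^{3} e^{3 y}}{2} + A^{2} B e^{2 y} \cos{\left(x \right)} + \frac{A B^{2} e^{y} \cos^{2}{\left(x \right)}}{2}
  1/3·u·u_x = - \frac{A B e^{y} \sin{\left(x \right)}}{3} - \frac{B^{2} \sin{\left(x \right)} \cos{\left(x \right)}}{3}
So the left-hand side equals
  \frac{A^{3} e^{3 y}}{2} + A^{2} B e^{2 y} \cos{\left(x \right)} + \frac{A B^{2} e^{y} \cos^{2}{\left(x \right)}}{2} - \frac{A B e^{y} \sin{\left(x \right)}}{3} - \frac{B^{2} \sin{\left(x \right)} \cos{\left(x \right)}}{3}
This must equal f(x, y) identically; expanded, f = 4 e^{3 y} - 12 e^{2 y} \cos{\left(x \right)} + 2 e^{y} \sin{\left(x \right)} + 9 e^{y} \cos^{2}{\left(x \right)} - 3 \sin{\left(x \right)} \cos{\left(x \right)}.
Matching coefficients of the independent functions:
  [e^{y} \sin{\left(x \right)}]:  - \frac{A B}{3} = 2
  [e^{y} \cos^{2}{\left(x \right)}]:  \frac{A B^{2}}{2} = 9
  [e^{2 y} \cos{\left(x \right)}]:  A^{2} B = -12
  [\sin{\left(x \right)} \cos{\left(x \right)}]:  - \frac{B^{2}}{3} = -3
  [e^{3 y}]:  \frac{A^{3}}{2} = 4
Solving: A = 2, B = -3.
Check against the point condition:
  u(0, 0) = -1  ⟹  A + B = -1  ✓
Hence u(x, y) = 2 e^{y} - 3 \cos{\left(x \right)}.

Answer: u(x, y) = 2 e^{y} - 3 \cos{\left(x \right)}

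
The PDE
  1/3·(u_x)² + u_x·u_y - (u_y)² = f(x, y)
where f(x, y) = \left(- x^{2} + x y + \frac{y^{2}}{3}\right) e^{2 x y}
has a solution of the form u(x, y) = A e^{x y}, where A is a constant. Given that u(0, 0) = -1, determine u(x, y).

Substitute the ansatz u = A e^{x y} into the left-hand side.
Derivatives of the ansatz:
  u_x = A y e^{x y}
  u_y = A x e^{x y}
Term by term:
  1/3·(u_x)² = \frac{A^{2} y^{2} e^{2 x y}}{3}
  u_x·u_y = A^{2} x y e^{2 x y}
  -(u_y)² = - A^{2} x^{2} e^{2 x y}
So the left-hand side equals
  - A^{2} x^{2} e^{2 x y} + A^{2} x y e^{2 x y} + \frac{A^{2} y^{2} e^{2 x y}}{3}
This must equal f(x, y) identically; expanded, f = - x^{2} e^{2 x y} + x y e^{2 x y} + \frac{y^{2} e^{2 x y}}{3}.
Matching coefficients of the independent functions:
  [x^{2} e^{2 x y}]:  - A^{2} = -1
  [y^{2} e^{2 x y}]:  \frac{A^{2}}{3} = \frac{1}{3}
  [x y e^{2 x y}]:  A^{2} = 1
These equations allow (A) = (-1) or (1).
Impose the point condition(s):
  u(0, 0) = -1  ⟹  A = -1
Only A = -1 satisfies everything.
Hence u(x, y) = - e^{x y}.

Answer: u(x, y) = - e^{x y}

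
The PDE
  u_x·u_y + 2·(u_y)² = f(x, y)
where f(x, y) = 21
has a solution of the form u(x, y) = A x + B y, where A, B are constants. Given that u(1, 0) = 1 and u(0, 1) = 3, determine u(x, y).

Substitute the ansatz u = A x + B y into the left-hand side.
Derivatives of the ansatz:
  u_x = A
  u_y = B
Term by term:
  u_x·u_y = A B
  2·(u_y)² = 2 B^{2}
So the left-hand side equals
  A B + 2 B^{2}
This must equal f(x, y) = 21 identically.
Matching coefficients of the independent functions:
  [constant term]:  A B + 2 B^{2} = 21
These equations do not fix every constant; impose the point condition(s):
  u(1, 0) = 1  ⟹  A = 1
  u(0, 1) = 3  ⟹  B = 3
Solving the combined system: A = 1, B = 3.
Hence u(x, y) = x + 3 y.

Answer: u(x, y) = x + 3 y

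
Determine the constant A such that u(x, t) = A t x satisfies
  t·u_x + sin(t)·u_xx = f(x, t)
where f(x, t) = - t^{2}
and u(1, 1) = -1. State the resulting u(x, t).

Answer: u(x, t) = - t x

Derivation:
Substitute the ansatz u = A t x into the left-hand side.
Derivatives of the ansatz:
  u_x = A t
  u_xx = 0
Term by term:
  t·u_x = A t^{2}
  sin(t)·u_xx = 0
So the left-hand side equals
  A t^{2}
This must equal f(x, t) = - t^{2} identically.
Matching coefficients of the independent functions:
  [t^{2}]:  A = -1
Solving: A = -1.
Check against the point condition:
  u(1, 1) = -1  ⟹  A = -1  ✓
Hence u(x, t) = - t x.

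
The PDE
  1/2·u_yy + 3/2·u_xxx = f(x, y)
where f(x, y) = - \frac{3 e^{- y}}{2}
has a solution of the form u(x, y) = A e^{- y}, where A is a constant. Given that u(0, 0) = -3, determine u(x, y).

Answer: u(x, y) = - 3 e^{- y}

Derivation:
Substitute the ansatz u = A e^{- y} into the left-hand side.
Derivatives of the ansatz:
  u_yy = A e^{- y}
  u_xxx = 0
Term by term:
  1/2·u_yy = \frac{A e^{- y}}{2}
  3/2·u_xxx = 0
So the left-hand side equals
  \frac{A e^{- y}}{2}
This must equal f(x, y) = - \frac{3 e^{- y}}{2} identically.
Matching coefficients of the independent functions:
  [e^{- y}]:  \frac{A}{2} = - \frac{3}{2}
Solving: A = -3.
Check against the point condition:
  u(0, 0) = -3  ⟹  A = -3  ✓
Hence u(x, y) = - 3 e^{- y}.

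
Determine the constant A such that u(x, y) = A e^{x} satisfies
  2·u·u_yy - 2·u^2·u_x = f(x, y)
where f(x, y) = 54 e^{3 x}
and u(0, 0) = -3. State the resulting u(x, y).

Answer: u(x, y) = - 3 e^{x}

Derivation:
Substitute the ansatz u = A e^{x} into the left-hand side.
Derivatives of the ansatz:
  u_yy = 0
  u_x = A e^{x}
Term by term:
  2·u·u_yy = 0
  -2·u^2·u_x = - 2 A^{3} e^{3 x}
So the left-hand side equals
  - 2 A^{3} e^{3 x}
This must equal f(x, y) = 54 e^{3 x} identically.
Matching coefficients of the independent functions:
  [e^{3 x}]:  - 2 A^{3} = 54
Solving: A = -3.
Check against the point condition:
  u(0, 0) = -3  ⟹  A = -3  ✓
Hence u(x, y) = - 3 e^{x}.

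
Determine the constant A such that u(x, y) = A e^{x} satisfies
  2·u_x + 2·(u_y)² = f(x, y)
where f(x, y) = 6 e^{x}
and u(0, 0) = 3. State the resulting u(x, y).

Substitute the ansatz u = A e^{x} into the left-hand side.
Derivatives of the ansatz:
  u_x = A e^{x}
  u_y = 0
Term by term:
  2·u_x = 2 A e^{x}
  2·(u_y)² = 0
So the left-hand side equals
  2 A e^{x}
This must equal f(x, y) = 6 e^{x} identically.
Matching coefficients of the independent functions:
  [e^{x}]:  2 A = 6
Solving: A = 3.
Check against the point condition:
  u(0, 0) = 3  ⟹  A = 3  ✓
Hence u(x, y) = 3 e^{x}.

Answer: u(x, y) = 3 e^{x}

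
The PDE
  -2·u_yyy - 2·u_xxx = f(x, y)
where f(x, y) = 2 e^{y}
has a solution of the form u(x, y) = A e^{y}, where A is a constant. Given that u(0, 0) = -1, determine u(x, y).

Substitute the ansatz u = A e^{y} into the left-hand side.
Derivatives of the ansatz:
  u_yyy = A e^{y}
  u_xxx = 0
Term by term:
  -2·u_yyy = - 2 A e^{y}
  -2·u_xxx = 0
So the left-hand side equals
  - 2 A e^{y}
This must equal f(x, y) = 2 e^{y} identically.
Matching coefficients of the independent functions:
  [e^{y}]:  - 2 A = 2
Solving: A = -1.
Check against the point condition:
  u(0, 0) = -1  ⟹  A = -1  ✓
Hence u(x, y) = - e^{y}.

Answer: u(x, y) = - e^{y}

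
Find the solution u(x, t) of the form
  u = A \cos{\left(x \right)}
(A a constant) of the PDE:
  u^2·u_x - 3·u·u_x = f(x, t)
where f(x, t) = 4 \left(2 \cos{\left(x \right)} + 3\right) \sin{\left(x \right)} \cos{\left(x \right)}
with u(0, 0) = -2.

Substitute the ansatz u = A \cos{\left(x \right)} into the left-hand side.
Derivatives of the ansatz:
  u_x = - A \sin{\left(x \right)}
Term by term:
  u^2·u_x = - A^{3} \sin{\left(x \right)} \cos^{2}{\left(x \right)}
  -3·u·u_x = 3 A^{2} \sin{\left(x \right)} \cos{\left(x \right)}
So the left-hand side equals
  - A^{3} \sin{\left(x \right)} \cos^{2}{\left(x \right)} + 3 A^{2} \sin{\left(x \right)} \cos{\left(x \right)}
This must equal f(x, t) identically; expanded, f = 8 \sin{\left(x \right)} \cos^{2}{\left(x \right)} + 12 \sin{\left(x \right)} \cos{\left(x \right)}.
Matching coefficients of the independent functions:
  [\sin{\left(x \right)} \cos{\left(x \right)}]:  3 A^{2} = 12
  [\sin{\left(x \right)} \cos^{2}{\left(x \right)}]:  - A^{3} = 8
Solving: A = -2.
Check against the point condition:
  u(0, 0) = -2  ⟹  A = -2  ✓
Hence u(x, t) = - 2 \cos{\left(x \right)}.

Answer: u(x, t) = - 2 \cos{\left(x \right)}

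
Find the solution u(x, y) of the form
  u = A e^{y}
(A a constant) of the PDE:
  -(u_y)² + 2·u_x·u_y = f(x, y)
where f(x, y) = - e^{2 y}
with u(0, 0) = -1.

Substitute the ansatz u = A e^{y} into the left-hand side.
Derivatives of the ansatz:
  u_y = A e^{y}
  u_x = 0
Term by term:
  -(u_y)² = - A^{2} e^{2 y}
  2·u_x·u_y = 0
So the left-hand side equals
  - A^{2} e^{2 y}
This must equal f(x, y) = - e^{2 y} identically.
Matching coefficients of the independent functions:
  [e^{2 y}]:  - A^{2} = -1
These equations allow (A) = (-1) or (1).
Impose the point condition(s):
  u(0, 0) = -1  ⟹  A = -1
Only A = -1 satisfies everything.
Hence u(x, y) = - e^{y}.

Answer: u(x, y) = - e^{y}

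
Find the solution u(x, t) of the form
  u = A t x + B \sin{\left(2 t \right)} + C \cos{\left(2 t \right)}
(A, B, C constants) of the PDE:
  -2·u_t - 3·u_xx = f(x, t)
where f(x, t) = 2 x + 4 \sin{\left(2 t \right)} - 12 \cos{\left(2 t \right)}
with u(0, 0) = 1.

Substitute the ansatz u = A t x + B \sin{\left(2 t \right)} + C \cos{\left(2 t \right)} into the left-hand side.
Derivatives of the ansatz:
  u_t = A x + 2 B \cos{\left(2 t \right)} - 2 C \sin{\left(2 t \right)}
  u_xx = 0
Term by term:
  -2·u_t = - 2 A x - 4 B \cos{\left(2 t \right)} + 4 C \sin{\left(2 t \right)}
  -3·u_xx = 0
So the left-hand side equals
  - 2 A x - 4 B \cos{\left(2 t \right)} + 4 C \sin{\left(2 t \right)}
This must equal f(x, t) = 2 x + 4 \sin{\left(2 t \right)} - 12 \cos{\left(2 t \right)} identically.
Matching coefficients of the independent functions:
  [x]:  - 2 A = 2
  [\sin{\left(2 t \right)}]:  4 C = 4
  [\cos{\left(2 t \right)}]:  - 4 B = -12
Solving: A = -1, B = 3, C = 1.
Check against the point condition:
  u(0, 0) = 1  ⟹  C = 1  ✓
Hence u(x, t) = - t x + 3 \sin{\left(2 t \right)} + \cos{\left(2 t \right)}.

Answer: u(x, t) = - t x + 3 \sin{\left(2 t \right)} + \cos{\left(2 t \right)}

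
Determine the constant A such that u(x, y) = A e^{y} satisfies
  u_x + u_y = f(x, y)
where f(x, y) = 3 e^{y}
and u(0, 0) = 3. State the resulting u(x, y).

Substitute the ansatz u = A e^{y} into the left-hand side.
Derivatives of the ansatz:
  u_x = 0
  u_y = A e^{y}
Term by term:
  u_x = 0
  u_y = A e^{y}
So the left-hand side equals
  A e^{y}
This must equal f(x, y) = 3 e^{y} identically.
Matching coefficients of the independent functions:
  [e^{y}]:  A = 3
Solving: A = 3.
Check against the point condition:
  u(0, 0) = 3  ⟹  A = 3  ✓
Hence u(x, y) = 3 e^{y}.

Answer: u(x, y) = 3 e^{y}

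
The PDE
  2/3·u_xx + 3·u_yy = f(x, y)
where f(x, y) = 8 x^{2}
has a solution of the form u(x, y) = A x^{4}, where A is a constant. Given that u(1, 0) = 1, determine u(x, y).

Answer: u(x, y) = x^{4}

Derivation:
Substitute the ansatz u = A x^{4} into the left-hand side.
Derivatives of the ansatz:
  u_xx = 12 A x^{2}
  u_yy = 0
Term by term:
  2/3·u_xx = 8 A x^{2}
  3·u_yy = 0
So the left-hand side equals
  8 A x^{2}
This must equal f(x, y) = 8 x^{2} identically.
Matching coefficients of the independent functions:
  [x^{2}]:  8 A = 8
Solving: A = 1.
Check against the point condition:
  u(1, 0) = 1  ⟹  A = 1  ✓
Hence u(x, y) = x^{4}.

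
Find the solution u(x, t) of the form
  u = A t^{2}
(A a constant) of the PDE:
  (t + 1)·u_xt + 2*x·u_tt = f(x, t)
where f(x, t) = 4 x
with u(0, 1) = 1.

Substitute the ansatz u = A t^{2} into the left-hand side.
Derivatives of the ansatz:
  u_xt = 0
  u_tt = 2 A
Term by term:
  (t + 1)·u_xt = 0
  2*x·u_tt = 4 A x
So the left-hand side equals
  4 A x
This must equal f(x, t) = 4 x identically.
Matching coefficients of the independent functions:
  [x]:  4 A = 4
Solving: A = 1.
Check against the point condition:
  u(0, 1) = 1  ⟹  A = 1  ✓
Hence u(x, t) = t^{2}.

Answer: u(x, t) = t^{2}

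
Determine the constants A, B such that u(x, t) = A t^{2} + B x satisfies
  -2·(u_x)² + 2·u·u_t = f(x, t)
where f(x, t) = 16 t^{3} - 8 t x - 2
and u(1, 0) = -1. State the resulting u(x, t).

Answer: u(x, t) = 2 t^{2} - x

Derivation:
Substitute the ansatz u = A t^{2} + B x into the left-hand side.
Derivatives of the ansatz:
  u_x = B
  u_t = 2 A t
Term by term:
  -2·(u_x)² = - 2 B^{2}
  2·u·u_t = 4 A^{2} t^{3} + 4 A B t x
So the left-hand side equals
  4 A^{2} t^{3} + 4 A B t x - 2 B^{2}
This must equal f(x, t) = 16 t^{3} - 8 t x - 2 identically.
Matching coefficients of the independent functions:
  [constant term]:  - 2 B^{2} = -2
  [t^{3}]:  4 A^{2} = 16
  [t x]:  4 A B = -8
These equations allow (A, B) = (-2, 1) or (2, -1).
Impose the point condition(s):
  u(1, 0) = -1  ⟹  B = -1
Only A = 2, B = -1 satisfies everything.
Hence u(x, t) = 2 t^{2} - x.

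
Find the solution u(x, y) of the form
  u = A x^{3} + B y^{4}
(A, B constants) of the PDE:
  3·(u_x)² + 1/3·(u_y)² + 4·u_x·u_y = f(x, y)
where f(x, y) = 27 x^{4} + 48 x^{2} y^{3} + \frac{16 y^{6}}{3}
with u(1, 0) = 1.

Substitute the ansatz u = A x^{3} + B y^{4} into the left-hand side.
Derivatives of the ansatz:
  u_x = 3 A x^{2}
  u_y = 4 B y^{3}
Term by term:
  3·(u_x)² = 27 A^{2} x^{4}
  1/3·(u_y)² = \frac{16 B^{2} y^{6}}{3}
  4·u_x·u_y = 48 A B x^{2} y^{3}
So the left-hand side equals
  27 A^{2} x^{4} + 48 A B x^{2} y^{3} + \frac{16 B^{2} y^{6}}{3}
This must equal f(x, y) = 27 x^{4} + 48 x^{2} y^{3} + \frac{16 y^{6}}{3} identically.
Matching coefficients of the independent functions:
  [x^{4}]:  27 A^{2} = 27
  [y^{6}]:  \frac{16 B^{2}}{3} = \frac{16}{3}
  [x^{2} y^{3}]:  48 A B = 48
These equations allow (A, B) = (-1, -1) or (1, 1).
Impose the point condition(s):
  u(1, 0) = 1  ⟹  A = 1
Only A = 1, B = 1 satisfies everything.
Hence u(x, y) = x^{3} + y^{4}.

Answer: u(x, y) = x^{3} + y^{4}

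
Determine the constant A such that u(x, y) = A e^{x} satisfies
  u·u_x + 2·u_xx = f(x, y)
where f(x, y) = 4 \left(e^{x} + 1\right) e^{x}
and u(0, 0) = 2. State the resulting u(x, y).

Substitute the ansatz u = A e^{x} into the left-hand side.
Derivatives of the ansatz:
  u_x = A e^{x}
  u_xx = A e^{x}
Term by term:
  u·u_x = A^{2} e^{2 x}
  2·u_xx = 2 A e^{x}
So the left-hand side equals
  A^{2} e^{2 x} + 2 A e^{x}
This must equal f(x, y) = 4 \left(e^{x} + 1\right) e^{x} identically.
Matching coefficients of the independent functions:
  [e^{x}]:  2 A = 4
  [e^{2 x}]:  A^{2} = 4
Solving: A = 2.
Check against the point condition:
  u(0, 0) = 2  ⟹  A = 2  ✓
Hence u(x, y) = 2 e^{x}.

Answer: u(x, y) = 2 e^{x}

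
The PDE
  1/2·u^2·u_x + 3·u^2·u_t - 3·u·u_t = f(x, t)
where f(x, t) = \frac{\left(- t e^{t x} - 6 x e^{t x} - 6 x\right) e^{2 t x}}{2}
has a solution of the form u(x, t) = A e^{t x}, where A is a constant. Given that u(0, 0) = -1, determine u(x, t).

Answer: u(x, t) = - e^{t x}

Derivation:
Substitute the ansatz u = A e^{t x} into the left-hand side.
Derivatives of the ansatz:
  u_x = A t e^{t x}
  u_t = A x e^{t x}
Term by term:
  1/2·u^2·u_x = \frac{A^{3} t e^{3 t x}}{2}
  3·u^2·u_t = 3 A^{3} x e^{3 t x}
  -3·u·u_t = - 3 A^{2} x e^{2 t x}
So the left-hand side equals
  \frac{A^{3} t e^{3 t x}}{2} + 3 A^{3} x e^{3 t x} - 3 A^{2} x e^{2 t x}
This must equal f(x, t) identically; expanded, f = - \frac{t e^{3 t x}}{2} - 3 x e^{3 t x} - 3 x e^{2 t x}.
Matching coefficients of the independent functions:
  [t e^{3 t x}]:  \frac{A^{3}}{2} = - \frac{1}{2}
  [x e^{2 t x}]:  - 3 A^{2} = -3
  [x e^{3 t x}]:  3 A^{3} = -3
Solving: A = -1.
Check against the point condition:
  u(0, 0) = -1  ⟹  A = -1  ✓
Hence u(x, t) = - e^{t x}.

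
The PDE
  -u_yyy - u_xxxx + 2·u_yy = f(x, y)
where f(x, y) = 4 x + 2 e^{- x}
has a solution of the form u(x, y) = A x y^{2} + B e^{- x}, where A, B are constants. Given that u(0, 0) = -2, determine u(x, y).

Substitute the ansatz u = A x y^{2} + B e^{- x} into the left-hand side.
Derivatives of the ansatz:
  u_yyy = 0
  u_xxxx = B e^{- x}
  u_yy = 2 A x
Term by term:
  -u_yyy = 0
  -u_xxxx = - B e^{- x}
  2·u_yy = 4 A x
So the left-hand side equals
  4 A x - B e^{- x}
This must equal f(x, y) = 4 x + 2 e^{- x} identically.
Matching coefficients of the independent functions:
  [x]:  4 A = 4
  [e^{- x}]:  - B = 2
Solving: A = 1, B = -2.
Check against the point condition:
  u(0, 0) = -2  ⟹  B = -2  ✓
Hence u(x, y) = x y^{2} - 2 e^{- x}.

Answer: u(x, y) = x y^{2} - 2 e^{- x}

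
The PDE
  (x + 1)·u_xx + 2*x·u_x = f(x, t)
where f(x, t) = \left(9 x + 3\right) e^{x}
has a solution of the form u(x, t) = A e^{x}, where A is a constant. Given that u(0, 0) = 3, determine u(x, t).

Substitute the ansatz u = A e^{x} into the left-hand side.
Derivatives of the ansatz:
  u_xx = A e^{x}
  u_x = A e^{x}
Term by term:
  (x + 1)·u_xx = A x e^{x} + A e^{x}
  2*x·u_x = 2 A x e^{x}
So the left-hand side equals
  3 A x e^{x} + A e^{x}
This must equal f(x, t) identically; expanded, f = 9 x e^{x} + 3 e^{x}.
Matching coefficients of the independent functions:
  [x e^{x}]:  3 A = 9
  [e^{x}]:  A = 3
Solving: A = 3.
Check against the point condition:
  u(0, 0) = 3  ⟹  A = 3  ✓
Hence u(x, t) = 3 e^{x}.

Answer: u(x, t) = 3 e^{x}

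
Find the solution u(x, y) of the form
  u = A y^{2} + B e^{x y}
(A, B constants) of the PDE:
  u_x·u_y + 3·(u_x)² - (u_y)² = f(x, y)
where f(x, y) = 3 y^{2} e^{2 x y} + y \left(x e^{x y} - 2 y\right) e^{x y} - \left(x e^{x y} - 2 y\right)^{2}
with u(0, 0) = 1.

Answer: u(x, y) = - y^{2} + e^{x y}

Derivation:
Substitute the ansatz u = A y^{2} + B e^{x y} into the left-hand side.
Derivatives of the ansatz:
  u_x = B y e^{x y}
  u_y = 2 A y + B x e^{x y}
Term by term:
  u_x·u_y = 2 A B y^{2} e^{x y} + B^{2} x y e^{2 x y}
  3·(u_x)² = 3 B^{2} y^{2} e^{2 x y}
  -(u_y)² = - 4 A^{2} y^{2} - 4 A B x y e^{x y} - B^{2} x^{2} e^{2 x y}
So the left-hand side equals
  - 4 A^{2} y^{2} - 4 A B x y e^{x y} + 2 A B y^{2} e^{x y} - B^{2} x^{2} e^{2 x y} + B^{2} x y e^{2 x y} + 3 B^{2} y^{2} e^{2 x y}
This must equal f(x, y) identically; expanded, f = - x^{2} e^{2 x y} + x y e^{2 x y} + 4 x y e^{x y} + 3 y^{2} e^{2 x y} - 2 y^{2} e^{x y} - 4 y^{2}.
Matching coefficients of the independent functions:
  [y^{2}]:  - 4 A^{2} = -4
  [x^{2} e^{2 x y}]:  - B^{2} = -1
  [y^{2} e^{x y}]:  2 A B = -2
  [y^{2} e^{2 x y}]:  3 B^{2} = 3
  [x y e^{x y}]:  - 4 A B = 4
  [x y e^{2 x y}]:  B^{2} = 1
These equations allow (A, B) = (-1, 1) or (1, -1).
Impose the point condition(s):
  u(0, 0) = 1  ⟹  B = 1
Only A = -1, B = 1 satisfies everything.
Hence u(x, y) = - y^{2} + e^{x y}.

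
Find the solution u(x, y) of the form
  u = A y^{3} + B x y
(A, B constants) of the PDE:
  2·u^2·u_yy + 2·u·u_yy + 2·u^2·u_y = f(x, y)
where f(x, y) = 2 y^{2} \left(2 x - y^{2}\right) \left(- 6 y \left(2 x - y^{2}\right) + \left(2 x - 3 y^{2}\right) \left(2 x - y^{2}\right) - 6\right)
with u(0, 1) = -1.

Substitute the ansatz u = A y^{3} + B x y into the left-hand side.
Derivatives of the ansatz:
  u_yy = 6 A y
  u_y = 3 A y^{2} + B x
Term by term:
  2·u^2·u_yy = 12 A^{3} y^{7} + 24 A^{2} B x y^{5} + 12 A B^{2} x^{2} y^{3}
  2·u·u_yy = 12 A^{2} y^{4} + 12 A B x y^{2}
  2·u^2·u_y = 6 A^{3} y^{8} + 14 A^{2} B x y^{6} + 10 A B^{2} x^{2} y^{4} + 2 B^{3} x^{3} y^{2}
So the left-hand side equals
  6 A^{3} y^{8} + 12 A^{3} y^{7} + 14 A^{2} B x y^{6} + 24 A^{2} B x y^{5} + 12 A^{2} y^{4} + 10 A B^{2} x^{2} y^{4} + 12 A B^{2} x^{2} y^{3} + 12 A B x y^{2} + 2 B^{3} x^{3} y^{2}
This must equal f(x, y) identically; expanded, f = 16 x^{3} y^{2} - 40 x^{2} y^{4} - 48 x^{2} y^{3} + 28 x y^{6} + 48 x y^{5} - 24 x y^{2} - 6 y^{8} - 12 y^{7} + 12 y^{4}.
Matching coefficients of the independent functions:
  [y^{4}]:  12 A^{2} = 12
  [y^{7}]:  12 A^{3} = -12
  [y^{8}]:  6 A^{3} = -6
  [x y^{2}]:  12 A B = -24
  [x y^{5}]:  24 A^{2} B = 48
  [x y^{6}]:  14 A^{2} B = 28
  [x^{2} y^{3}]:  12 A B^{2} = -48
  [x^{2} y^{4}]:  10 A B^{2} = -40
  [x^{3} y^{2}]:  2 B^{3} = 16
Solving: A = -1, B = 2.
Check against the point condition:
  u(0, 1) = -1  ⟹  A = -1  ✓
Hence u(x, y) = 2 x y - y^{3}.

Answer: u(x, y) = 2 x y - y^{3}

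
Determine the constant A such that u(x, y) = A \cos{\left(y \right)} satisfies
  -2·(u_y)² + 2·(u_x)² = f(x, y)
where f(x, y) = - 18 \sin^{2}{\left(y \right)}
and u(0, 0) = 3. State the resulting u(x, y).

Substitute the ansatz u = A \cos{\left(y \right)} into the left-hand side.
Derivatives of the ansatz:
  u_y = - A \sin{\left(y \right)}
  u_x = 0
Term by term:
  -2·(u_y)² = - 2 A^{2} \sin^{2}{\left(y \right)}
  2·(u_x)² = 0
So the left-hand side equals
  - 2 A^{2} \sin^{2}{\left(y \right)}
This must equal f(x, y) = - 18 \sin^{2}{\left(y \right)} identically.
Matching coefficients of the independent functions:
  [\sin^{2}{\left(y \right)}]:  - 2 A^{2} = -18
These equations allow (A) = (-3) or (3).
Impose the point condition(s):
  u(0, 0) = 3  ⟹  A = 3
Only A = 3 satisfies everything.
Hence u(x, y) = 3 \cos{\left(y \right)}.

Answer: u(x, y) = 3 \cos{\left(y \right)}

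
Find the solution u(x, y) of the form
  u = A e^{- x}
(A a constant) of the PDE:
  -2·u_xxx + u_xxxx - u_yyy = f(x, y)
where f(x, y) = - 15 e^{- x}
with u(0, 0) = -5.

Substitute the ansatz u = A e^{- x} into the left-hand side.
Derivatives of the ansatz:
  u_xxx = - A e^{- x}
  u_xxxx = A e^{- x}
  u_yyy = 0
Term by term:
  -2·u_xxx = 2 A e^{- x}
  u_xxxx = A e^{- x}
  -u_yyy = 0
So the left-hand side equals
  3 A e^{- x}
This must equal f(x, y) = - 15 e^{- x} identically.
Matching coefficients of the independent functions:
  [e^{- x}]:  3 A = -15
Solving: A = -5.
Check against the point condition:
  u(0, 0) = -5  ⟹  A = -5  ✓
Hence u(x, y) = - 5 e^{- x}.

Answer: u(x, y) = - 5 e^{- x}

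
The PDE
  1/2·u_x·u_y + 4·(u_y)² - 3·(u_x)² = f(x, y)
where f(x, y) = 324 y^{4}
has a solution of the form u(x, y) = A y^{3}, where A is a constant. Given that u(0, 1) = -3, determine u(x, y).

Substitute the ansatz u = A y^{3} into the left-hand side.
Derivatives of the ansatz:
  u_x = 0
  u_y = 3 A y^{2}
Term by term:
  1/2·u_x·u_y = 0
  4·(u_y)² = 36 A^{2} y^{4}
  -3·(u_x)² = 0
So the left-hand side equals
  36 A^{2} y^{4}
This must equal f(x, y) = 324 y^{4} identically.
Matching coefficients of the independent functions:
  [y^{4}]:  36 A^{2} = 324
These equations allow (A) = (-3) or (3).
Impose the point condition(s):
  u(0, 1) = -3  ⟹  A = -3
Only A = -3 satisfies everything.
Hence u(x, y) = - 3 y^{3}.

Answer: u(x, y) = - 3 y^{3}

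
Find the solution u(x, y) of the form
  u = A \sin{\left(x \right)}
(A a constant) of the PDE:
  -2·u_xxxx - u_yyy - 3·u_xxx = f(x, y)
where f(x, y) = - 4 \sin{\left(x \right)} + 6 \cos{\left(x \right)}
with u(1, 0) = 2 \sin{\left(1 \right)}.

Substitute the ansatz u = A \sin{\left(x \right)} into the left-hand side.
Derivatives of the ansatz:
  u_xxxx = A \sin{\left(x \right)}
  u_yyy = 0
  u_xxx = - A \cos{\left(x \right)}
Term by term:
  -2·u_xxxx = - 2 A \sin{\left(x \right)}
  -u_yyy = 0
  -3·u_xxx = 3 A \cos{\left(x \right)}
So the left-hand side equals
  - 2 A \sin{\left(x \right)} + 3 A \cos{\left(x \right)}
This must equal f(x, y) = - 4 \sin{\left(x \right)} + 6 \cos{\left(x \right)} identically.
Matching coefficients of the independent functions:
  [\sin{\left(x \right)}]:  - 2 A = -4
  [\cos{\left(x \right)}]:  3 A = 6
Solving: A = 2.
Check against the point condition:
  u(1, 0) = 2 \sin{\left(1 \right)}  ⟹  A \sin{\left(1 \right)} = 2 \sin{\left(1 \right)}  ✓
Hence u(x, y) = 2 \sin{\left(x \right)}.

Answer: u(x, y) = 2 \sin{\left(x \right)}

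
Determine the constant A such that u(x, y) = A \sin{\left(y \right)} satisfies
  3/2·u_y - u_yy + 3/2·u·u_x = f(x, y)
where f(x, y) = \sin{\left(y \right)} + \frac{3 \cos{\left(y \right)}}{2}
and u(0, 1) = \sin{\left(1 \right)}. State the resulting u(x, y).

Answer: u(x, y) = \sin{\left(y \right)}

Derivation:
Substitute the ansatz u = A \sin{\left(y \right)} into the left-hand side.
Derivatives of the ansatz:
  u_y = A \cos{\left(y \right)}
  u_yy = - A \sin{\left(y \right)}
  u_x = 0
Term by term:
  3/2·u_y = \frac{3 A \cos{\left(y \right)}}{2}
  -u_yy = A \sin{\left(y \right)}
  3/2·u·u_x = 0
So the left-hand side equals
  A \sin{\left(y \right)} + \frac{3 A \cos{\left(y \right)}}{2}
This must equal f(x, y) = \sin{\left(y \right)} + \frac{3 \cos{\left(y \right)}}{2} identically.
Matching coefficients of the independent functions:
  [\sin{\left(y \right)}]:  A = 1
  [\cos{\left(y \right)}]:  \frac{3 A}{2} = \frac{3}{2}
Solving: A = 1.
Check against the point condition:
  u(0, 1) = \sin{\left(1 \right)}  ⟹  A \sin{\left(1 \right)} = \sin{\left(1 \right)}  ✓
Hence u(x, y) = \sin{\left(y \right)}.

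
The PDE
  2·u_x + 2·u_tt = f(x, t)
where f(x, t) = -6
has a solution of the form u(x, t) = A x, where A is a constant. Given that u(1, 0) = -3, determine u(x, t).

Substitute the ansatz u = A x into the left-hand side.
Derivatives of the ansatz:
  u_x = A
  u_tt = 0
Term by term:
  2·u_x = 2 A
  2·u_tt = 0
So the left-hand side equals
  2 A
This must equal f(x, t) = -6 identically.
Matching coefficients of the independent functions:
  [constant term]:  2 A = -6
Solving: A = -3.
Check against the point condition:
  u(1, 0) = -3  ⟹  A = -3  ✓
Hence u(x, t) = - 3 x.

Answer: u(x, t) = - 3 x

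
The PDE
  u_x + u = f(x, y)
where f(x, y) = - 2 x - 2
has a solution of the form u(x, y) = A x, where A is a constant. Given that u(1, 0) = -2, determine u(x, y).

Substitute the ansatz u = A x into the left-hand side.
Derivatives of the ansatz:
  u_x = A
Term by term:
  u_x = A
  u = A x
So the left-hand side equals
  A x + A
This must equal f(x, y) = - 2 x - 2 identically.
Matching coefficients of the independent functions:
  [constant term, x]:  A = -2
Solving: A = -2.
Check against the point condition:
  u(1, 0) = -2  ⟹  A = -2  ✓
Hence u(x, y) = - 2 x.

Answer: u(x, y) = - 2 x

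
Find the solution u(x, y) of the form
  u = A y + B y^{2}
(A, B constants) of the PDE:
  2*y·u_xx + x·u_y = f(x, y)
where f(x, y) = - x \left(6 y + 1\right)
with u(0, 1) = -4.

Substitute the ansatz u = A y + B y^{2} into the left-hand side.
Derivatives of the ansatz:
  u_xx = 0
  u_y = A + 2 B y
Term by term:
  2*y·u_xx = 0
  x·u_y = A x + 2 B x y
So the left-hand side equals
  A x + 2 B x y
This must equal f(x, y) identically; expanded, f = - 6 x y - x.
Matching coefficients of the independent functions:
  [x]:  A = -1
  [x y]:  2 B = -6
Solving: A = -1, B = -3.
Check against the point condition:
  u(0, 1) = -4  ⟹  A + B = -4  ✓
Hence u(x, y) = - 3 y^{2} - y.

Answer: u(x, y) = - 3 y^{2} - y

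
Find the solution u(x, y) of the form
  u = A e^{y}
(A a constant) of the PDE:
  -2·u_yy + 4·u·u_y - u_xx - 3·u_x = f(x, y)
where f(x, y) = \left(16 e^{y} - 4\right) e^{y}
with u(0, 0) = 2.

Answer: u(x, y) = 2 e^{y}

Derivation:
Substitute the ansatz u = A e^{y} into the left-hand side.
Derivatives of the ansatz:
  u_yy = A e^{y}
  u_y = A e^{y}
  u_xx = 0
  u_x = 0
Term by term:
  -2·u_yy = - 2 A e^{y}
  4·u·u_y = 4 A^{2} e^{2 y}
  -u_xx = 0
  -3·u_x = 0
So the left-hand side equals
  4 A^{2} e^{2 y} - 2 A e^{y}
This must equal f(x, y) = \left(16 e^{y} - 4\right) e^{y} identically.
Matching coefficients of the independent functions:
  [e^{y}]:  - 2 A = -4
  [e^{2 y}]:  4 A^{2} = 16
Solving: A = 2.
Check against the point condition:
  u(0, 0) = 2  ⟹  A = 2  ✓
Hence u(x, y) = 2 e^{y}.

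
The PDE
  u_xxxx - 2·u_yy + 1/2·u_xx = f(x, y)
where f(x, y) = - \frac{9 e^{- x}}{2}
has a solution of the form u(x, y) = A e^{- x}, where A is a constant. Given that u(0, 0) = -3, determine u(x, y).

Answer: u(x, y) = - 3 e^{- x}

Derivation:
Substitute the ansatz u = A e^{- x} into the left-hand side.
Derivatives of the ansatz:
  u_xxxx = A e^{- x}
  u_yy = 0
  u_xx = A e^{- x}
Term by term:
  u_xxxx = A e^{- x}
  -2·u_yy = 0
  1/2·u_xx = \frac{A e^{- x}}{2}
So the left-hand side equals
  \frac{3 A e^{- x}}{2}
This must equal f(x, y) = - \frac{9 e^{- x}}{2} identically.
Matching coefficients of the independent functions:
  [e^{- x}]:  \frac{3 A}{2} = - \frac{9}{2}
Solving: A = -3.
Check against the point condition:
  u(0, 0) = -3  ⟹  A = -3  ✓
Hence u(x, y) = - 3 e^{- x}.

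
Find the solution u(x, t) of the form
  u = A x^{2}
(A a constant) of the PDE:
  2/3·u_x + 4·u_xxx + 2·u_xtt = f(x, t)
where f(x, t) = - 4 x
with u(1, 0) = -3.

Answer: u(x, t) = - 3 x^{2}

Derivation:
Substitute the ansatz u = A x^{2} into the left-hand side.
Derivatives of the ansatz:
  u_x = 2 A x
  u_xxx = 0
  u_xtt = 0
Term by term:
  2/3·u_x = \frac{4 A x}{3}
  4·u_xxx = 0
  2·u_xtt = 0
So the left-hand side equals
  \frac{4 A x}{3}
This must equal f(x, t) = - 4 x identically.
Matching coefficients of the independent functions:
  [x]:  \frac{4 A}{3} = -4
Solving: A = -3.
Check against the point condition:
  u(1, 0) = -3  ⟹  A = -3  ✓
Hence u(x, t) = - 3 x^{2}.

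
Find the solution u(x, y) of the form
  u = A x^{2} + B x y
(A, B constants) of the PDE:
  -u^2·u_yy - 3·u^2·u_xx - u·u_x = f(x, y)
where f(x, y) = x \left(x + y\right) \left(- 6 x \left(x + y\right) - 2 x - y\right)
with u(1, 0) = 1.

Substitute the ansatz u = A x^{2} + B x y into the left-hand side.
Derivatives of the ansatz:
  u_yy = 0
  u_xx = 2 A
  u_x = 2 A x + B y
Term by term:
  -u^2·u_yy = 0
  -3·u^2·u_xx = - 6 A^{3} x^{4} - 12 A^{2} B x^{3} y - 6 A B^{2} x^{2} y^{2}
  -u·u_x = - 2 A^{2} x^{3} - 3 A B x^{2} y - B^{2} x y^{2}
So the left-hand side equals
  - 6 A^{3} x^{4} - 12 A^{2} B x^{3} y - 2 A^{2} x^{3} - 6 A B^{2} x^{2} y^{2} - 3 A B x^{2} y - B^{2} x y^{2}
This must equal f(x, y) identically; expanded, f = - 6 x^{4} - 12 x^{3} y - 2 x^{3} - 6 x^{2} y^{2} - 3 x^{2} y - x y^{2}.
Matching coefficients of the independent functions:
  [x^{3}]:  - 2 A^{2} = -2
  [x^{4}]:  - 6 A^{3} = -6
  [x y^{2}]:  - B^{2} = -1
  [x^{2} y]:  - 3 A B = -3
  [x^{2} y^{2}]:  - 6 A B^{2} = -6
  [x^{3} y]:  - 12 A^{2} B = -12
Solving: A = 1, B = 1.
Check against the point condition:
  u(1, 0) = 1  ⟹  A = 1  ✓
Hence u(x, y) = x^{2} + x y.

Answer: u(x, y) = x^{2} + x y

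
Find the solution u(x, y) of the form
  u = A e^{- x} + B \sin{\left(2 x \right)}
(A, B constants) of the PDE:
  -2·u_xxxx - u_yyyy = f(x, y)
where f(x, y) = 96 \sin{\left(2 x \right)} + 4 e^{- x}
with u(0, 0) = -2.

Substitute the ansatz u = A e^{- x} + B \sin{\left(2 x \right)} into the left-hand side.
Derivatives of the ansatz:
  u_xxxx = A e^{- x} + 16 B \sin{\left(2 x \right)}
  u_yyyy = 0
Term by term:
  -2·u_xxxx = - 2 A e^{- x} - 32 B \sin{\left(2 x \right)}
  -u_yyyy = 0
So the left-hand side equals
  - 2 A e^{- x} - 32 B \sin{\left(2 x \right)}
This must equal f(x, y) = 96 \sin{\left(2 x \right)} + 4 e^{- x} identically.
Matching coefficients of the independent functions:
  [e^{- x}]:  - 2 A = 4
  [\sin{\left(2 x \right)}]:  - 32 B = 96
Solving: A = -2, B = -3.
Check against the point condition:
  u(0, 0) = -2  ⟹  A = -2  ✓
Hence u(x, y) = - 3 \sin{\left(2 x \right)} - 2 e^{- x}.

Answer: u(x, y) = - 3 \sin{\left(2 x \right)} - 2 e^{- x}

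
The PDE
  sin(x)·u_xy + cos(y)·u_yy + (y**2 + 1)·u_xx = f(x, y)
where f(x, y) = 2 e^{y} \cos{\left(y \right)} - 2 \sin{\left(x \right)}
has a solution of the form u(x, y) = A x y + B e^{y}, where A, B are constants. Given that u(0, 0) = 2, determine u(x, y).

Substitute the ansatz u = A x y + B e^{y} into the left-hand side.
Derivatives of the ansatz:
  u_xy = A
  u_yy = B e^{y}
  u_xx = 0
Term by term:
  sin(x)·u_xy = A \sin{\left(x \right)}
  cos(y)·u_yy = B e^{y} \cos{\left(y \right)}
  (y**2 + 1)·u_xx = 0
So the left-hand side equals
  A \sin{\left(x \right)} + B e^{y} \cos{\left(y \right)}
This must equal f(x, y) = 2 e^{y} \cos{\left(y \right)} - 2 \sin{\left(x \right)} identically.
Matching coefficients of the independent functions:
  [e^{y} \cos{\left(y \right)}]:  B = 2
  [\sin{\left(x \right)}]:  A = -2
Solving: A = -2, B = 2.
Check against the point condition:
  u(0, 0) = 2  ⟹  B = 2  ✓
Hence u(x, y) = - 2 x y + 2 e^{y}.

Answer: u(x, y) = - 2 x y + 2 e^{y}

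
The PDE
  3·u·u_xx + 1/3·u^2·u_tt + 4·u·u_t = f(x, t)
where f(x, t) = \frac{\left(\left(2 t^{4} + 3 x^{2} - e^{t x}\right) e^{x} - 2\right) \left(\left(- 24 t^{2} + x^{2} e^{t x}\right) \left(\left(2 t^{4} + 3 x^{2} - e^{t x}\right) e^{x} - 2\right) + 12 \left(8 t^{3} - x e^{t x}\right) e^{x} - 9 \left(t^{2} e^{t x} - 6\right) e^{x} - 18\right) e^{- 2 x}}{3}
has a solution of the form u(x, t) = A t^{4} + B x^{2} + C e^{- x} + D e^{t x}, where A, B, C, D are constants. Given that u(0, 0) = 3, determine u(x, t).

Answer: u(x, t) = - 2 t^{4} - 3 x^{2} + e^{t x} + 2 e^{- x}

Derivation:
Substitute the ansatz u = A t^{4} + B x^{2} + C e^{- x} + D e^{t x} into the left-hand side.
Derivatives of the ansatz:
  u_xx = 2 B + C e^{- x} + D t^{2} e^{t x}
  u_tt = 12 A t^{2} + D x^{2} e^{t x}
  u_t = 4 A t^{3} + D x e^{t x}
Term by term:
  3·u·u_xx = 6 A B t^{4} + 3 A C t^{4} e^{- x} + 3 A D t^{6} e^{t x} + 6 B^{2} x^{2} + 3 B C x^{2} e^{- x} + 6 B C e^{- x} + 3 B D t^{2} x^{2} e^{t x} + 6 B D e^{t x} + 3 C^{2} e^{- 2 x} + 3 C D t^{2} e^{- x} e^{t x} + 3 C D e^{- x} e^{t x} + 3 D^{2} t^{2} e^{2 t x}
  1/3·u^2·u_tt = 4 A^{3} t^{10} + 8 A^{2} B t^{6} x^{2} + 8 A^{2} C t^{6} e^{- x} + \frac{A^{2} D t^{8} x^{2} e^{t x}}{3} + 8 A^{2} D t^{6} e^{t x} + 4 A B^{2} t^{2} x^{4} + 8 A B C t^{2} x^{2} e^{- x} + \frac{2 A B D t^{4} x^{4} e^{t x}}{3} + 8 A B D t^{2} x^{2} e^{t x} + 4 A C^{2} t^{2} e^{- 2 x} + \frac{2 A C D t^{4} x^{2} e^{- x} e^{t x}}{3} + 8 A C D t^{2} e^{- x} e^{t x} + \frac{2 A D^{2} t^{4} x^{2} e^{2 t x}}{3} + 4 A D^{2} t^{2} e^{2 t x} + \frac{B^{2} D x^{6} e^{t x}}{3} + \frac{2 B C D x^{4} e^{- x} e^{t x}}{3} + \frac{2 B D^{2} x^{4} e^{2 t x}}{3} + \frac{C^{2} D x^{2} e^{- 2 x} e^{t x}}{3} + \frac{2 C D^{2} x^{2} e^{- x} e^{2 t x}}{3} + \frac{D^{3} x^{2} e^{3 t x}}{3}
  4·u·u_t = 16 A^{2} t^{7} + 16 A B t^{3} x^{2} + 16 A C t^{3} e^{- x} + 4 A D t^{4} x e^{t x} + 16 A D t^{3} e^{t x} + 4 B D x^{3} e^{t x} + 4 C D x e^{- x} e^{t x} + 4 D^{2} x e^{2 t x}
Sum these and collect like terms in the independent variables.
This must equal f(x, t) identically; expanded, f = - 32 t^{10} + \frac{4 t^{8} x^{2} e^{t x}}{3} + 64 t^{7} - 96 t^{6} x^{2} + 26 t^{6} e^{t x} + 64 t^{6} e^{- x} + 4 t^{4} x^{4} e^{t x} - \frac{4 t^{4} x^{2} e^{2 t x}}{3} - \frac{8 t^{4} x^{2} e^{- x} e^{t x}}{3} - 8 t^{4} x e^{t x} + 36 t^{4} - 12 t^{4} e^{- x} + 96 t^{3} x^{2} - 32 t^{3} e^{t x} - 64 t^{3} e^{- x} - 72 t^{2} x^{4} + 39 t^{2} x^{2} e^{t x} + 96 t^{2} x^{2} e^{- x} - 5 t^{2} e^{2 t x} - 26 t^{2} e^{- x} e^{t x} - 32 t^{2} e^{- 2 x} + 3 x^{6} e^{t x} - 2 x^{4} e^{2 t x} - 4 x^{4} e^{- x} e^{t x} - 12 x^{3} e^{t x} + \frac{x^{2} e^{3 t x}}{3} + 54 x^{2} + \frac{4 x^{2} e^{- x} e^{2 t x}}{3} - 18 x^{2} e^{- x} + \frac{4 x^{2} e^{- 2 x} e^{t x}}{3} + 4 x e^{2 t x} + 8 x e^{- x} e^{t x} - 18 e^{t x} + 6 e^{- x} e^{t x} - 36 e^{- x} + 12 e^{- 2 x}.
Matching coefficients of the independent functions:
(each divided by its leading coefficient; functions giving the same equation are listed together)
  [t^{4}, t^{3} x^{2}]:  A B - 6 = 0
  [t^{7}]:  A^{2} - 4 = 0
  [t^{10}]:  A^{3} + 8 = 0
  [x^{2}]:  B^{2} - 9 = 0
  [t^{2} x^{4}]:  A B^{2} + 18 = 0
  [t^{2} e^{- 2 x}]:  A C^{2} + 8 = 0
  [t^{2} e^{2 t x}]:  A D^{2} + \frac{3 D^{2}}{4} + \frac{5}{4} = 0
  [t^{3} e^{- x}, t^{4} e^{- x}]:  A C + 4 = 0
  [t^{3} e^{t x}, t^{4} x e^{t x}]:  A D + 2 = 0
  [t^{6} x^{2}]:  A^{2} B + 12 = 0
  [t^{6} e^{- x}]:  A^{2} C - 8 = 0
  [t^{6} e^{t x}]:  A^{2} D + \frac{3 A D}{8} - \frac{13}{4} = 0
  [x e^{2 t x}]:  D^{2} - 1 = 0
  [x^{2} e^{- x}, e^{- x}]:  B C + 6 = 0
  [x^{2} e^{3 t x}]:  D^{3} - 1 = 0
  [x^{3} e^{t x}, e^{t x}]:  B D + 3 = 0
  [x^{4} e^{2 t x}]:  B D^{2} + 3 = 0
  [x^{6} e^{t x}]:  B^{2} D - 9 = 0
  [e^{- x} e^{t x}, x e^{- x} e^{t x}]:  C D - 2 = 0
  [t^{2} x^{2} e^{- x}]:  A B C - 12 = 0
  [t^{2} x^{2} e^{t x}]:  A B D + \frac{3 B D}{8} - \frac{39}{8} = 0
  [t^{2} e^{- x} e^{t x}]:  A C D + \frac{3 C D}{8} + \frac{13}{4} = 0
  [t^{4} x^{2} e^{2 t x}]:  A D^{2} + 2 = 0
  [t^{4} x^{4} e^{t x}]:  A B D - 6 = 0
  [t^{8} x^{2} e^{t x}]:  A^{2} D - 4 = 0
  [x^{2} e^{- 2 x} e^{t x}]:  C^{2} D - 4 = 0
  [x^{2} e^{- x} e^{2 t x}]:  C D^{2} - 2 = 0
  [x^{4} e^{- x} e^{t x}]:  B C D + 6 = 0
  [t^{4} x^{2} e^{- x} e^{t x}]:  A C D + 4 = 0
  [e^{- 2 x}]:  C^{2} - 4 = 0
Solving: A = -2, B = -3, C = 2, D = 1.
Check against the point condition:
  u(0, 0) = 3  ⟹  C + D = 3  ✓
Hence u(x, t) = - 2 t^{4} - 3 x^{2} + e^{t x} + 2 e^{- x}.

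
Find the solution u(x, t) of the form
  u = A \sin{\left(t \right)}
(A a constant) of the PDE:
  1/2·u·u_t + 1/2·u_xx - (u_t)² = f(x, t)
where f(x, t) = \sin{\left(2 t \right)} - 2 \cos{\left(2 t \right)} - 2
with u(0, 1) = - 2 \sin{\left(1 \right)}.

Answer: u(x, t) = - 2 \sin{\left(t \right)}

Derivation:
Substitute the ansatz u = A \sin{\left(t \right)} into the left-hand side.
Derivatives of the ansatz:
  u_t = A \cos{\left(t \right)}
  u_xx = 0
Term by term:
  1/2·u·u_t = \frac{A^{2} \sin{\left(t \right)} \cos{\left(t \right)}}{2}
  1/2·u_xx = 0
  -(u_t)² = - A^{2} \cos^{2}{\left(t \right)}
So the left-hand side equals
  \frac{A^{2} \sin{\left(t \right)} \cos{\left(t \right)}}{2} - A^{2} \cos^{2}{\left(t \right)}
This must equal f(x, t) identically; expanded, f = 2 \sin{\left(t \right)} \cos{\left(t \right)} - 4 \cos^{2}{\left(t \right)}.
Matching coefficients of the independent functions:
  [\sin{\left(t \right)} \cos{\left(t \right)}]:  \frac{A^{2}}{2} = 2
  [\cos^{2}{\left(t \right)}]:  - A^{2} = -4
These equations allow (A) = (-2) or (2).
Impose the point condition(s):
  u(0, 1) = - 2 \sin{\left(1 \right)}  ⟹  A \sin{\left(1 \right)} = - 2 \sin{\left(1 \right)}
Only A = -2 satisfies everything.
Hence u(x, t) = - 2 \sin{\left(t \right)}.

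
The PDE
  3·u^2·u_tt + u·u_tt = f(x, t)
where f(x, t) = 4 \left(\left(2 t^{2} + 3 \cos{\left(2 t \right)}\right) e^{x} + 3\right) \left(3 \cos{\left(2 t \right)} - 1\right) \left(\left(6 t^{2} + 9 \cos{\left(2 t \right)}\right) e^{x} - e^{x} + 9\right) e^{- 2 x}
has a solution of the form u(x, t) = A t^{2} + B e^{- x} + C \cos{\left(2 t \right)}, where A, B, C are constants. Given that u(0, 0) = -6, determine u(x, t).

Answer: u(x, t) = - 2 t^{2} - 3 \cos{\left(2 t \right)} - 3 e^{- x}

Derivation:
Substitute the ansatz u = A t^{2} + B e^{- x} + C \cos{\left(2 t \right)} into the left-hand side.
Derivatives of the ansatz:
  u_tt = 2 A - 4 C \cos{\left(2 t \right)}
Term by term:
  3·u^2·u_tt = 6 A^{3} t^{4} + 12 A^{2} B t^{2} e^{- x} - 12 A^{2} C t^{4} \cos{\left(2 t \right)} + 12 A^{2} C t^{2} \cos{\left(2 t \right)} + 6 A B^{2} e^{- 2 x} - 24 A B C t^{2} e^{- x} \cos{\left(2 t \right)} + 12 A B C e^{- x} \cos{\left(2 t \right)} - 24 A C^{2} t^{2} \cos^{2}{\left(2 t \right)} + 6 A C^{2} \cos^{2}{\left(2 t \right)} - 12 B^{2} C e^{- 2 x} \cos{\left(2 t \right)} - 24 B C^{2} e^{- x} \cos^{2}{\left(2 t \right)} - 12 C^{3} \cos^{3}{\left(2 t \right)}
  u·u_tt = 2 A^{2} t^{2} + 2 A B e^{- x} - 4 A C t^{2} \cos{\left(2 t \right)} + 2 A C \cos{\left(2 t \right)} - 4 B C e^{- x} \cos{\left(2 t \right)} - 4 C^{2} \cos^{2}{\left(2 t \right)}
So the left-hand side equals
  6 A^{3} t^{4} + 12 A^{2} B t^{2} e^{- x} - 12 A^{2} C t^{4} \cos{\left(2 t \right)} + 12 A^{2} C t^{2} \cos{\left(2 t \right)} + 2 A^{2} t^{2} + 6 A B^{2} e^{- 2 x} - 24 A B C t^{2} e^{- x} \cos{\left(2 t \right)} + 12 A B C e^{- x} \cos{\left(2 t \right)} + 2 A B e^{- x} - 24 A C^{2} t^{2} \cos^{2}{\left(2 t \right)} + 6 A C^{2} \cos^{2}{\left(2 t \right)} - 4 A C t^{2} \cos{\left(2 t \right)} + 2 A C \cos{\left(2 t \right)} - 12 B^{2} C e^{- 2 x} \cos{\left(2 t \right)} - 24 B C^{2} e^{- x} \cos^{2}{\left(2 t \right)} - 4 B C e^{- x} \cos{\left(2 t \right)} - 12 C^{3} \cos^{3}{\left(2 t \right)} - 4 C^{2} \cos^{2}{\left(2 t \right)}
This must equal f(x, t) identically; expanded, f = 144 t^{4} \cos{\left(2 t \right)} - 48 t^{4} + 432 t^{2} \cos^{2}{\left(2 t \right)} - 168 t^{2} \cos{\left(2 t \right)} + 8 t^{2} + 432 t^{2} e^{- x} \cos{\left(2 t \right)} - 144 t^{2} e^{- x} + 324 \cos^{3}{\left(2 t \right)} - 144 \cos^{2}{\left(2 t \right)} + 12 \cos{\left(2 t \right)} + 648 e^{- x} \cos^{2}{\left(2 t \right)} - 252 e^{- x} \cos{\left(2 t \right)} + 12 e^{- x} + 324 e^{- 2 x} \cos{\left(2 t \right)} - 108 e^{- 2 x}.
Matching coefficients of the independent functions:
(each divided by its leading coefficient; functions giving the same equation are listed together)
  [t^{2}]:  A^{2} - 4 = 0
  [t^{4}]:  A^{3} + 8 = 0
  [t^{2} e^{- x}]:  A^{2} B + 12 = 0
  [t^{2} \cos{\left(2 t \right)}]:  A^{2} C - \frac{A C}{3} + 14 = 0
  [t^{2} \cos^{2}{\left(2 t \right)}]:  A C^{2} + 18 = 0
  [t^{4} \cos{\left(2 t \right)}]:  A^{2} C + 12 = 0
  [e^{- 2 x} \cos{\left(2 t \right)}]:  B^{2} C + 27 = 0
  [e^{- x} \cos{\left(2 t \right)}]:  A B C - \frac{B C}{3} + 21 = 0
  [e^{- x} \cos^{2}{\left(2 t \right)}]:  B C^{2} + 27 = 0
  [t^{2} e^{- x} \cos{\left(2 t \right)}]:  A B C + 18 = 0
  [e^{- 2 x}]:  A B^{2} + 18 = 0
  [e^{- x}]:  A B - 6 = 0
  [\cos{\left(2 t \right)}]:  A C - 6 = 0
  [\cos^{2}{\left(2 t \right)}]:  A C^{2} - \frac{2 C^{2}}{3} + 24 = 0
  [\cos^{3}{\left(2 t \right)}]:  C^{3} + 27 = 0
Solving: A = -2, B = -3, C = -3.
Check against the point condition:
  u(0, 0) = -6  ⟹  B + C = -6  ✓
Hence u(x, t) = - 2 t^{2} - 3 \cos{\left(2 t \right)} - 3 e^{- x}.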